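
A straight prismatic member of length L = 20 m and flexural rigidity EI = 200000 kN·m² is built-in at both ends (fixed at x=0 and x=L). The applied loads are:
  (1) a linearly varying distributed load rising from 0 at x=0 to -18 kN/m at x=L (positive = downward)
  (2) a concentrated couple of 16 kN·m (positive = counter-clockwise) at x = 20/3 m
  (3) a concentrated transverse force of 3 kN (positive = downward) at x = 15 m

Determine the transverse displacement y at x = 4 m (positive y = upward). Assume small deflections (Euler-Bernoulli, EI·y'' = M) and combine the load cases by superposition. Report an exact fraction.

y(4) = 605501/90000000 m

Load 1 — triangular load w₀=-18 kN/m (0→w₀ over full span):
  y_1 = -w₀x²(L-x)²(x+2L)/(120LEI) = -(-18)·4²·(20-4)²·(4+2·20)/(120·20·200000) = 528/78125 m
Load 2 — applied couple M₀=16 kN·m at a=20/3 m (b=L-a=40/3):
  y_2 = (R_Ax³/6 - M_Ax²/2)/EI  [x≤a] with R_A=16/15, M_A=0 = ((16/15)·4³/6 - 0·4²/2)/200000 = 8/140625 m
Load 3 — point force P=3 kN at a=15 m (b=L-a=5):
  y_3 = -Pb²x²(3aL-(3a+b)x)/(6L³EI)  [x≤a] = -3·5²·4²·(3·15·20-(3·15+5)·4)/(6·20³·200000) = -7/80000 m
Superposition: y = Σ y_i = 605501/90000000 m ≈ 0.006728 m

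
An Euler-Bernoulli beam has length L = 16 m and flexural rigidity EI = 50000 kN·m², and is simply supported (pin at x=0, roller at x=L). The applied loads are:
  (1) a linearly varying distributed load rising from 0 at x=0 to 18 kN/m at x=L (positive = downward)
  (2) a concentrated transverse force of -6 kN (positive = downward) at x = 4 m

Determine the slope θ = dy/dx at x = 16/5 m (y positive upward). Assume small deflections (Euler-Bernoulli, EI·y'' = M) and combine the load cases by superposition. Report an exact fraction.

Load 1 — triangular load w₀=18 kN/m (0→w₀ over full span):
  θ_1 = -w₀(7L⁴-30L²x²+15x⁴)/(360LEI) = -18·(7·16⁴-30·16²·(16/5)²+15·(16/5)⁴)/(360·16·50000) = -46592/1953125 rad
Load 2 — point force P=-6 kN at a=4 m (b=L-a=12):
  θ_2 = -Pb(L²-b²-3x²)/(6LEI)  [x≤a] = -(-6)·12·(16²-12²-3·(16/5)²)/(6·16·50000) = 381/312500 rad
Superposition: θ = Σ θ_i = -176843/7812500 rad ≈ -0.022636 rad

θ(16/5) = -176843/7812500 rad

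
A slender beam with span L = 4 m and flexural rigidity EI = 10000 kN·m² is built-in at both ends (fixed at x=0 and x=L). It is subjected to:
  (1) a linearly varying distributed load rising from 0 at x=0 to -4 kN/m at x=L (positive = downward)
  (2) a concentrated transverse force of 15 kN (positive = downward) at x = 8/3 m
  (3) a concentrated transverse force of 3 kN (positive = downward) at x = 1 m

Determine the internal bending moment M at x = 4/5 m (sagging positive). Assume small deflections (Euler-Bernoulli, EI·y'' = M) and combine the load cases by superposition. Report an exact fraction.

Load 1 — triangular load w₀=-4 kN/m (0→w₀ over full span):
  M_1 = 3w₀Lx/20 - w₀L²/30 - w₀x³/(6L) = 3·(-4)·4·(4/5)/20 - (-4)·4²/30 - (-4)·(4/5)³/(6·4) = 112/375 kN·m
Load 2 — point force P=15 kN at a=8/3 m (b=L-a=4/3):
  M_2 = Pb²(3a+b)x/L³ - Pab²/L²  [x≤a] = 15·(4/3)²·(3·(8/3)+(4/3))·(4/5)/4³ - 15·(8/3)·(4/3)²/4² = -4/3 kN·m
Load 3 — point force P=3 kN at a=1 m (b=L-a=3):
  M_3 = Pb²(3a+b)x/L³ - Pab²/L²  [x≤a] = 3·3²·(3·1+3)·(4/5)/4³ - 3·1·3²/4² = 27/80 kN·m
Superposition: M = Σ M_i = -4183/6000 kN·m ≈ -0.697167 kN·m

M(4/5) = -4183/6000 kN·m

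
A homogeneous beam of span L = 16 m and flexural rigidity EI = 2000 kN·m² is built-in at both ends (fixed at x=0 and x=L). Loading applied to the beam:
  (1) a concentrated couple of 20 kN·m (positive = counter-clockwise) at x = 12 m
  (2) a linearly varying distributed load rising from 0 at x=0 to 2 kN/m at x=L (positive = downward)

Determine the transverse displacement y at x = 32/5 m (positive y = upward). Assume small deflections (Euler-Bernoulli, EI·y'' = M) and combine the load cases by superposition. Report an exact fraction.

Load 1 — applied couple M₀=20 kN·m at a=12 m (b=L-a=4):
  y_1 = (R_Ax³/6 - M_Ax²/2)/EI  [x≤a] with R_A=45/32, M_A=25/4 = ((45/32)·(32/5)³/6 - (25/4)·(32/5)²/2)/2000 = -104/3125 m
Load 2 — triangular load w₀=2 kN/m (0→w₀ over full span):
  y_2 = -w₀x²(L-x)²(x+2L)/(120LEI) = -2·(32/5)²·(16-(32/5))²·((32/5)+2·16)/(120·16·2000) = -147456/1953125 m
Superposition: y = Σ y_i = -212456/1953125 m ≈ -0.108777 m

y(32/5) = -212456/1953125 m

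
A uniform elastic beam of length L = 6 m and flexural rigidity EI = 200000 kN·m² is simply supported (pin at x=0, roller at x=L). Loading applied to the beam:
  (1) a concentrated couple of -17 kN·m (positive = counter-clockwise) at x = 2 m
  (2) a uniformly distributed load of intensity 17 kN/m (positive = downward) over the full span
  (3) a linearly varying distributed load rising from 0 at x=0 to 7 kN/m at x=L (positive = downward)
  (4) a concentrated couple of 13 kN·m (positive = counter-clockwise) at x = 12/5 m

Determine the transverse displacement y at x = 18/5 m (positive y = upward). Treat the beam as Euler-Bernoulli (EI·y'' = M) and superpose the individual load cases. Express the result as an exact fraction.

Load 1 — applied couple M₀=-17 kN·m at a=2 m (b=L-a=4):
  y_1 = (M₀x³/(6L)-M₀(x-a)²/2+C₁x)/EI  [x>a] with C₁=M₀(3b²-L²)/(6L)=-17/3 = ((-17)·(18/5)³/(6·6)-(-17)·((18/5)-2)²/2+(-17/3)·(18/5))/200000 = -323/3125000 m
Load 2 — uniform load w=17 kN/m over full span:
  y_2 = -wx(L³-2Lx²+x³)/(24EI) = -17·(18/5)·(6³-2·6·(18/5)²+(18/5)³)/(24·200000) = -42687/31250000 m
Load 3 — triangular load w₀=7 kN/m (0→w₀ over full span):
  y_3 = -w₀x(7L⁴-10L²x²+3x⁴)/(360LEI) = -7·(18/5)·(7·6⁴-10·6²·(18/5)²+3·(18/5)⁴)/(360·6·200000) = -13986/48828125 m
Load 4 — applied couple M₀=13 kN·m at a=12/5 m (b=L-a=18/5):
  y_4 = (M₀x³/(6L)-M₀(x-a)²/2+C₁x)/EI  [x>a] with C₁=M₀(3b²-L²)/(6L)=26/25 = (13·(18/5)³/(6·6)-13·((18/5)-(12/5))²/2+(26/25)·(18/5))/200000 = 351/6250000 m
Superposition: y = Σ y_i = -663913/390625000 m ≈ -0.001700 m

y(18/5) = -663913/390625000 m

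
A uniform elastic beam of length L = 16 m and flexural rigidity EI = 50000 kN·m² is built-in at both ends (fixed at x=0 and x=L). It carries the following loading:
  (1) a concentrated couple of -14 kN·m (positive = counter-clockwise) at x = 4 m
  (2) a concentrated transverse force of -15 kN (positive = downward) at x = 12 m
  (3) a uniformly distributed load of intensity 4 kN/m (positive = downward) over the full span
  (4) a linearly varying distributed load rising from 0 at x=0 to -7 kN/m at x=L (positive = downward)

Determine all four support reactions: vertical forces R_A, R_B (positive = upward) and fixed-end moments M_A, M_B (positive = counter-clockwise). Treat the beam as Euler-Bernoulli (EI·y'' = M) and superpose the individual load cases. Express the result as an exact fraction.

R_A = 3799/320 kN, M_A = 679/40 kN·m, R_B = -6039/320 kN, M_B = 4037/120 kN·m

Load 1 — applied couple M₀=-14 kN·m at a=4 m (b=L-a=12):
  R_A = 6M₀ab/L³ = 6·(-14)·4·12/16³ = -63/64 kN
  M_A = M₀b(2a-b)/L² = (-14)·12·(2·4-12)/16² = 21/8 kN·m
  R_B = -6M₀ab/L³ = -6·(-14)·4·12/16³ = 63/64 kN
  M_B = M₀a(2b-a)/L² = (-14)·4·(2·12-4)/16² = -35/8 kN·m
Load 2 — point force P=-15 kN at a=12 m (b=L-a=4):
  R_A = Pb²(3a+b)/L³ = (-15)·4²·(3·12+4)/16³ = -75/32 kN
  M_A = Pab²/L² = (-15)·12·4²/16² = -45/4 kN·m
  R_B = Pa²(a+3b)/L³ = (-15)·12²·(12+3·4)/16³ = -405/32 kN
  M_B = -Pa²b/L² = -(-15)·12²·4/16² = 135/4 kN·m
Load 3 — uniform load w=4 kN/m over full span:
  R_A = wL/2 = 4·16/2 = 32 kN
  M_A = wL²/12 = 4·16²/12 = 256/3 kN·m
  R_B = wL/2 = 4·16/2 = 32 kN
  M_B = -wL²/12 = -4·16²/12 = -256/3 kN·m
Load 4 — triangular load w₀=-7 kN/m (0→w₀ over full span):
  R_A = 3w₀L/20 = 3·(-7)·16/20 = -84/5 kN
  M_A = w₀L²/30 = (-7)·16²/30 = -896/15 kN·m
  R_B = 7w₀L/20 = 7·(-7)·16/20 = -196/5 kN
  M_B = -w₀L²/20 = -(-7)·16²/20 = 448/5 kN·m
Superposition: R_A = 3799/320 kN, M_A = 679/40 kN·m, R_B = -6039/320 kN, M_B = 4037/120 kN·m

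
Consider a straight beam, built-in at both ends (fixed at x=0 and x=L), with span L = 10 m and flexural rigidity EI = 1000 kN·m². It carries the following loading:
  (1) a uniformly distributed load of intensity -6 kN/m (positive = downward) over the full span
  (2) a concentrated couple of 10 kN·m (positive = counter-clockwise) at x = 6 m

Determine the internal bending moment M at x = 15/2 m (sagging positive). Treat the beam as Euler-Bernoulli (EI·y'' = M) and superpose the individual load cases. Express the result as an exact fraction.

M(15/2) = -173/20 kN·m

Load 1 — uniform load w=-6 kN/m over full span:
  M_1 = wLx/2 - wL²/12 - wx²/2 = (-6)·10·(15/2)/2 - (-6)·10²/12 - (-6)·(15/2)²/2 = -25/4 kN·m
Load 2 — applied couple M₀=10 kN·m at a=6 m (b=L-a=4):
  M_2 = R_Ax - M_A - M₀  [x>a] with R_A=36/25, M_A=16/5 = (36/25)·(15/2) - (16/5) - 10 = -12/5 kN·m
Superposition: M = Σ M_i = -173/20 kN·m ≈ -8.650000 kN·m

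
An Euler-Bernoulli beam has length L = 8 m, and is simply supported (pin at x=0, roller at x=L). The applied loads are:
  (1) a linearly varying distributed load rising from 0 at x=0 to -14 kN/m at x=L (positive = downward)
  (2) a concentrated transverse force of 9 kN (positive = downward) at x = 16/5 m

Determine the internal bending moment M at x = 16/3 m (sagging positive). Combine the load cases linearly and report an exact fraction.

M(16/3) = -18512/405 kN·m

Load 1 — triangular load w₀=-14 kN/m (0→w₀ over full span):
  M_1 = w₀Lx/6 - w₀x³/(6L) = (-14)·8·(16/3)/6 - (-14)·(16/3)³/(6·8) = -4480/81 kN·m
Load 2 — point force P=9 kN at a=16/5 m (b=L-a=24/5):
  M_2 = Pa(L-x)/L  [x>a] = 9·(16/5)·(8-(16/3))/8 = 48/5 kN·m
Superposition: M = Σ M_i = -18512/405 kN·m ≈ -45.708642 kN·m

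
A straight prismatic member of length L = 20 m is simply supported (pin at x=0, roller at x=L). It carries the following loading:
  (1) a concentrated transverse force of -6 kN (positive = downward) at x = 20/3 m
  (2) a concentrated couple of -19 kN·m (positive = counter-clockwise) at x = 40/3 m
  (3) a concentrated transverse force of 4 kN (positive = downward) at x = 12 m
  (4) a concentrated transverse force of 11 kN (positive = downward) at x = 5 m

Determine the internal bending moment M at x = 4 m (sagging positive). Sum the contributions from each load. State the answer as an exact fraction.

Load 1 — point force P=-6 kN at a=20/3 m (b=L-a=40/3):
  M_1 = Pbx/L  [x≤a] = (-6)·(40/3)·4/20 = -16 kN·m
Load 2 — applied couple M₀=-19 kN·m at a=40/3 m (b=L-a=20/3):
  M_2 = M₀x/L  [x≤a] = (-19)·4/20 = -19/5 kN·m
Load 3 — point force P=4 kN at a=12 m (b=L-a=8):
  M_3 = Pbx/L  [x≤a] = 4·8·4/20 = 32/5 kN·m
Load 4 — point force P=11 kN at a=5 m (b=L-a=15):
  M_4 = Pbx/L  [x≤a] = 11·15·4/20 = 33 kN·m
Superposition: M = Σ M_i = 98/5 kN·m ≈ 19.600000 kN·m

M(4) = 98/5 kN·m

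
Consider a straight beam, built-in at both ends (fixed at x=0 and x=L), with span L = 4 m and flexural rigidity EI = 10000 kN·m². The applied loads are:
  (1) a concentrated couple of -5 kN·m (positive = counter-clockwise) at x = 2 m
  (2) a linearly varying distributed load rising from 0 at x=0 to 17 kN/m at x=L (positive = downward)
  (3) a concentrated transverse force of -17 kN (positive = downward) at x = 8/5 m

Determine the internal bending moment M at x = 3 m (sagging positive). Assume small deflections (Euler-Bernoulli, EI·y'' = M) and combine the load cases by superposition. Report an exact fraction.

M(3) = 2683/750 kN·m

Load 1 — applied couple M₀=-5 kN·m at a=2 m (b=L-a=2):
  M_1 = R_Ax - M_A - M₀  [x>a] with R_A=-15/8, M_A=-5/4 = (-15/8)·3 - (-5/4) - (-5) = 5/8 kN·m
Load 2 — triangular load w₀=17 kN/m (0→w₀ over full span):
  M_2 = 3w₀Lx/20 - w₀L²/30 - w₀x³/(6L) = 3·17·4·3/20 - 17·4²/30 - 17·3³/(6·4) = 289/120 kN·m
Load 3 — point force P=-17 kN at a=8/5 m (b=L-a=12/5):
  M_3 = Pa²(a+3b)(L-x)/L³ - Pa²b/L²  [x>a] = (-17)·(8/5)²·((8/5)+3·(12/5))·(4-3)/4³ - (-17)·(8/5)²·(12/5)/4² = 68/125 kN·m
Superposition: M = Σ M_i = 2683/750 kN·m ≈ 3.577333 kN·m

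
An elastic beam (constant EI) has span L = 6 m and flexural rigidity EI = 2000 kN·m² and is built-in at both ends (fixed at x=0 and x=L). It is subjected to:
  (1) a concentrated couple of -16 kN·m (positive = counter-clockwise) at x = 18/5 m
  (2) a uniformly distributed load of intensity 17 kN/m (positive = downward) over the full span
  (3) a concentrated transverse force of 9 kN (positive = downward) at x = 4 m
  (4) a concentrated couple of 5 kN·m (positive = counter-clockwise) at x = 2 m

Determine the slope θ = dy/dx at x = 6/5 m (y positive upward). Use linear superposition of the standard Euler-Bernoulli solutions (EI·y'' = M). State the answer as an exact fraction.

Load 1 — applied couple M₀=-16 kN·m at a=18/5 m (b=L-a=12/5):
  θ_1 = (R_Ax²/2 - M_Ax)/EI  [x≤a] with R_A=-96/25, M_A=-128/25 = ((-96/25)·(6/5)²/2 - (-128/25)·(6/5))/2000 = 132/78125 rad
Load 2 — uniform load w=17 kN/m over full span:
  θ_2 = -wx(L-x)(L-2x)/(12EI) = -17·(6/5)·(6-(6/5))·(6-2·(6/5))/(12·2000) = -459/31250 rad
Load 3 — point force P=9 kN at a=4 m (b=L-a=2):
  θ_3 = -Pb²x(2aL-(3a+b)x)/(2L³EI)  [x≤a] = -9·2²·(6/5)·(2·4·6-(3·4+2)·(6/5))/(2·6³·2000) = -39/25000 rad
Load 4 — applied couple M₀=5 kN·m at a=2 m (b=L-a=4):
  θ_4 = (R_Ax²/2 - M_Ax)/EI  [x≤a] with R_A=10/9, M_A=0 = ((10/9)·(6/5)²/2 - 0·(6/5))/2000 = 1/2500 rad
Superposition: θ = Σ θ_i = -8849/625000 rad ≈ -0.014158 rad

θ(6/5) = -8849/625000 rad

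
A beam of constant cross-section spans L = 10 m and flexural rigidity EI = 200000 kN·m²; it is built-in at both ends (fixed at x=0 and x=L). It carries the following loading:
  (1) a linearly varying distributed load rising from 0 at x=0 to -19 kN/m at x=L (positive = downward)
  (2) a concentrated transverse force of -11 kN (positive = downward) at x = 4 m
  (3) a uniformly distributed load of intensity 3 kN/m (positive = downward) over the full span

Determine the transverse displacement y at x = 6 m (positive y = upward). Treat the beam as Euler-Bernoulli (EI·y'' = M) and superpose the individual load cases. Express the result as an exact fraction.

y(6) = 2441/2343750 m

Load 1 — triangular load w₀=-19 kN/m (0→w₀ over full span):
  y_1 = -w₀x²(L-x)²(x+2L)/(120LEI) = -(-19)·6²·(10-6)²·(6+2·10)/(120·10·200000) = 741/625000 m
Load 2 — point force P=-11 kN at a=4 m (b=L-a=6):
  y_2 = -Pa²(L-x)²(3bL-(3b+a)(L-x))/(6L³EI)  [x>a] = -(-11)·4²·(10-6)²·(3·6·10-(3·6+4)·(10-6))/(6·10³·200000) = 253/1171875 m
Load 3 — uniform load w=3 kN/m over full span:
  y_3 = -wx²(L-x)²/(24EI) = -3·6²·(10-6)²/(24·200000) = -9/25000 m
Superposition: y = Σ y_i = 2441/2343750 m ≈ 0.001041 m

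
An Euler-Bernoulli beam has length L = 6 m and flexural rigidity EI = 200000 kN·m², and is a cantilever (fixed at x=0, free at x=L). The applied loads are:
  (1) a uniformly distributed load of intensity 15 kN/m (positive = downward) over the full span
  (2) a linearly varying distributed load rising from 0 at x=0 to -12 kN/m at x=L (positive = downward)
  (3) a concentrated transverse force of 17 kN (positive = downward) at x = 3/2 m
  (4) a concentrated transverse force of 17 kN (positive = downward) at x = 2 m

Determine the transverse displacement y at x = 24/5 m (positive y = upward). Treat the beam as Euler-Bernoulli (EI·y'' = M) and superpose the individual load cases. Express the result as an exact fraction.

Load 1 — uniform load w=15 kN/m over full span:
  y_1 = -wx²(x²-4Lx+6L²)/(24EI) = -15·(24/5)²·((24/5)²-4·6·(24/5)+6·6²)/(24·200000) = -3483/390625 m
Load 2 — triangular load w₀=-12 kN/m (0→w₀ over full span):
  y_2 = (w₀Lx³/12-w₀L²x²/6-w₀x⁵/(120L))/EI = ((-12)·6·(24/5)³/12-(-12)·6²·(24/5)²/6-(-12)·(24/5)⁵/(120·6))/200000 = 253368/48828125 m
Load 3 — point force P=17 kN at a=3/2 m (b=L-a=9/2):
  y_3 = -Pa²(3x-a)/(6EI)  [x>a] = -17·(3/2)²·(3·(24/5)-(3/2))/(6·200000) = -6579/16000000 m
Load 4 — point force P=17 kN at a=2 m (b=L-a=4):
  y_4 = -Pa²(3x-a)/(6EI)  [x>a] = -17·2²·(3·(24/5)-2)/(6·200000) = -527/750000 m
Superposition: y = Σ y_i = -726203629/150000000000 m ≈ -0.004841 m

y(24/5) = -726203629/150000000000 m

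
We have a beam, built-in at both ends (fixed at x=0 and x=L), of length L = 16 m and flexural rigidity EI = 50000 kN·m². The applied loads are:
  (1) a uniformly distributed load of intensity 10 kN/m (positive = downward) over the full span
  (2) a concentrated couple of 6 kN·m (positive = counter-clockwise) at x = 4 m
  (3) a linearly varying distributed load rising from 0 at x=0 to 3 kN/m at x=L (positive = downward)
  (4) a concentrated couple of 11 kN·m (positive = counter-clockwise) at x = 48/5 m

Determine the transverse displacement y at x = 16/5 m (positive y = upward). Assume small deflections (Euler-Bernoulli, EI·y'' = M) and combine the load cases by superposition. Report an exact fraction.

y(16/5) = -2331671/146484375 m

Load 1 — uniform load w=10 kN/m over full span:
  y_1 = -wx²(L-x)²/(24EI) = -10·(16/5)²·(16-(16/5))²/(24·50000) = -16384/1171875 m
Load 2 — applied couple M₀=6 kN·m at a=4 m (b=L-a=12):
  y_2 = (R_Ax³/6 - M_Ax²/2)/EI  [x≤a] with R_A=27/64, M_A=-9/8 = ((27/64)·(16/5)³/6 - (-9/8)·(16/5)²/2)/50000 = 63/390625 m
Load 3 — triangular load w₀=3 kN/m (0→w₀ over full span):
  y_3 = -w₀x²(L-x)²(x+2L)/(120LEI) = -3·(16/5)²·(16-(16/5))²·((16/5)+2·16)/(120·16·50000) = -90112/48828125 m
Load 4 — applied couple M₀=11 kN·m at a=48/5 m (b=L-a=32/5):
  y_4 = (R_Ax³/6 - M_Ax²/2)/EI  [x≤a] with R_A=99/100, M_A=88/25 = ((99/100)·(16/5)³/6 - (88/25)·(16/5)²/2)/50000 = -2464/9765625 m
Superposition: y = Σ y_i = -2331671/146484375 m ≈ -0.015918 m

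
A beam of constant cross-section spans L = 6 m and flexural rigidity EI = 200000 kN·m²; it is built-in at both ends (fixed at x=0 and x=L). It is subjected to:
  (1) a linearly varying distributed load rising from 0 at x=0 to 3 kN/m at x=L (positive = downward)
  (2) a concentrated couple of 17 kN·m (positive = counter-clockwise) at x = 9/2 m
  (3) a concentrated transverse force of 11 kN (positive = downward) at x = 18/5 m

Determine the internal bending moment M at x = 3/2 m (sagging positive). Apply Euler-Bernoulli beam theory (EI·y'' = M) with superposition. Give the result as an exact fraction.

M(3/2) = -1781/2000 kN·m

Load 1 — triangular load w₀=3 kN/m (0→w₀ over full span):
  M_1 = 3w₀Lx/20 - w₀L²/30 - w₀x³/(6L) = 3·3·6·(3/2)/20 - 3·6²/30 - 3·(3/2)³/(6·6) = 27/160 kN·m
Load 2 — applied couple M₀=17 kN·m at a=9/2 m (b=L-a=3/2):
  M_2 = R_Ax - M_A  [x≤a] with R_A=51/16, M_A=85/16 = (51/16)·(3/2) - (85/16) = -17/32 kN·m
Load 3 — point force P=11 kN at a=18/5 m (b=L-a=12/5):
  M_3 = Pb²(3a+b)x/L³ - Pab²/L²  [x≤a] = 11·(12/5)²·(3·(18/5)+(12/5))·(3/2)/6³ - 11·(18/5)·(12/5)²/6² = -66/125 kN·m
Superposition: M = Σ M_i = -1781/2000 kN·m ≈ -0.890500 kN·m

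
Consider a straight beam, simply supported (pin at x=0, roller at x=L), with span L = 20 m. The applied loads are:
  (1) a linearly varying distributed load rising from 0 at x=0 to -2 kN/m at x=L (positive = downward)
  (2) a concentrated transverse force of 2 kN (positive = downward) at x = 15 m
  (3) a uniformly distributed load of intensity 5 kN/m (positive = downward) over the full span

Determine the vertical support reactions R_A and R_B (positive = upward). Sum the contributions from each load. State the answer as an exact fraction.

Load 1 — triangular load w₀=-2 kN/m (0→w₀ over full span):
  R_A = w₀L/6 = (-2)·20/6 = -20/3 kN
  R_B = w₀L/3 = (-2)·20/3 = -40/3 kN
Load 2 — point force P=2 kN at a=15 m (b=L-a=5):
  R_A = Pb/L = 2·5/20 = 1/2 kN
  R_B = Pa/L = 2·15/20 = 3/2 kN
Load 3 — uniform load w=5 kN/m over full span:
  R_A = wL/2 = 5·20/2 = 50 kN
  R_B = wL/2 = 5·20/2 = 50 kN
Superposition: R_A = 263/6 kN, R_B = 229/6 kN

R_A = 263/6 kN, R_B = 229/6 kN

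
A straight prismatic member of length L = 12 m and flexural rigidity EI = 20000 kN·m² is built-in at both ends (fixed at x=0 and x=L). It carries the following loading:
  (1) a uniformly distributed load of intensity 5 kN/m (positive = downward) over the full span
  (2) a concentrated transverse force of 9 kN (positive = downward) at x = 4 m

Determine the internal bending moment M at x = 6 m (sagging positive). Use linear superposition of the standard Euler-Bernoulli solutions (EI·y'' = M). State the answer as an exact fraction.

M(6) = 36 kN·m

Load 1 — uniform load w=5 kN/m over full span:
  M_1 = wLx/2 - wL²/12 - wx²/2 = 5·12·6/2 - 5·12²/12 - 5·6²/2 = 30 kN·m
Load 2 — point force P=9 kN at a=4 m (b=L-a=8):
  M_2 = Pa²(a+3b)(L-x)/L³ - Pa²b/L²  [x>a] = 9·4²·(4+3·8)·(12-6)/12³ - 9·4²·8/12² = 6 kN·m
Superposition: M = Σ M_i = 36 kN·m ≈ 36.000000 kN·m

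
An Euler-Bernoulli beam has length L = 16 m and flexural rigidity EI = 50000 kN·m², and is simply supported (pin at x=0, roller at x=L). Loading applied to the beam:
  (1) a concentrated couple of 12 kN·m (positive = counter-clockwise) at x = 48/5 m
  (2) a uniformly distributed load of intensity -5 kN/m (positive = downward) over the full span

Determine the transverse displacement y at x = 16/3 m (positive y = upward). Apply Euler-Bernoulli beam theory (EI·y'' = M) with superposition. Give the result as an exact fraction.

y(16/3) = 1381504/18984375 m

Load 1 — applied couple M₀=12 kN·m at a=48/5 m (b=L-a=32/5):
  y_1 = (M₀x³/(6L)+C₁x)/EI  [x≤a] with C₁=M₀(3b²-L²)/(6L)=-416/25 = (12·(16/3)³/(6·16)+(-416/25)·(16/3))/50000 = -2944/2109375 m
Load 2 — uniform load w=-5 kN/m over full span:
  y_2 = -wx(L³-2Lx²+x³)/(24EI) = -(-5)·(16/3)·(16³-2·16·(16/3)²+(16/3)³)/(24·50000) = 11264/151875 m
Superposition: y = Σ y_i = 1381504/18984375 m ≈ 0.072771 m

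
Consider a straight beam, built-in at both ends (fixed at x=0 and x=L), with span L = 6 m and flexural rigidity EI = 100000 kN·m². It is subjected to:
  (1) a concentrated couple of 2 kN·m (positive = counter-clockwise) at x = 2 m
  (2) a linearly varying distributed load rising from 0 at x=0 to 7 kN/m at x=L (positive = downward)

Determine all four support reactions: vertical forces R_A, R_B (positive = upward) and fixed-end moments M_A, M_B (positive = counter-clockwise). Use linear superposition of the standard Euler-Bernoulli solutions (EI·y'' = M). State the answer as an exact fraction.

Load 1 — applied couple M₀=2 kN·m at a=2 m (b=L-a=4):
  R_A = 6M₀ab/L³ = 6·2·2·4/6³ = 4/9 kN
  M_A = M₀b(2a-b)/L² = 2·4·(2·2-4)/6² = 0 kN·m
  R_B = -6M₀ab/L³ = -6·2·2·4/6³ = -4/9 kN
  M_B = M₀a(2b-a)/L² = 2·2·(2·4-2)/6² = 2/3 kN·m
Load 2 — triangular load w₀=7 kN/m (0→w₀ over full span):
  R_A = 3w₀L/20 = 3·7·6/20 = 63/10 kN
  M_A = w₀L²/30 = 7·6²/30 = 42/5 kN·m
  R_B = 7w₀L/20 = 7·7·6/20 = 147/10 kN
  M_B = -w₀L²/20 = -7·6²/20 = -63/5 kN·m
Superposition: R_A = 607/90 kN, M_A = 42/5 kN·m, R_B = 1283/90 kN, M_B = -179/15 kN·m

R_A = 607/90 kN, M_A = 42/5 kN·m, R_B = 1283/90 kN, M_B = -179/15 kN·m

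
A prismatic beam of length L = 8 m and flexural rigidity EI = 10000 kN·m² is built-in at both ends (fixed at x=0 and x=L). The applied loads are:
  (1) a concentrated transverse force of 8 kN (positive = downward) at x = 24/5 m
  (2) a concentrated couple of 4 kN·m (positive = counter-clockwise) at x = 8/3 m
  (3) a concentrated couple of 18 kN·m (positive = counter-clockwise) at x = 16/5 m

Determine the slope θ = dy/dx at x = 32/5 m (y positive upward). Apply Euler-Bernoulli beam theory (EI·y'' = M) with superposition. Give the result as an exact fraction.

θ(32/5) = 344/1953125 rad

Load 1 — point force P=8 kN at a=24/5 m (b=L-a=16/5):
  θ_1 = Pa²(L-x)(2bL-(3b+a)(L-x))/(2L³EI)  [x>a] = 8·(24/5)²·(8-(32/5))·(2·(16/5)·8-(3·(16/5)+(24/5))·(8-(32/5)))/(2·8³·10000) = 1584/1953125 rad
Load 2 — applied couple M₀=4 kN·m at a=8/3 m (b=L-a=16/3):
  θ_2 = (R_Ax²/2 - M_Ax - M₀(x-a))/EI  [x>a] with R_A=2/3, M_A=0 = ((2/3)·(32/5)²/2 - 0·(32/5) - 4·((32/5)-(8/3)))/10000 = -2/15625 rad
Load 3 — applied couple M₀=18 kN·m at a=16/5 m (b=L-a=24/5):
  θ_3 = (R_Ax²/2 - M_Ax - M₀(x-a))/EI  [x>a] with R_A=81/25, M_A=54/25 = ((81/25)·(32/5)²/2 - (54/25)·(32/5) - 18·((32/5)-(16/5)))/10000 = -198/390625 rad
Superposition: θ = Σ θ_i = 344/1953125 rad ≈ 0.000176 rad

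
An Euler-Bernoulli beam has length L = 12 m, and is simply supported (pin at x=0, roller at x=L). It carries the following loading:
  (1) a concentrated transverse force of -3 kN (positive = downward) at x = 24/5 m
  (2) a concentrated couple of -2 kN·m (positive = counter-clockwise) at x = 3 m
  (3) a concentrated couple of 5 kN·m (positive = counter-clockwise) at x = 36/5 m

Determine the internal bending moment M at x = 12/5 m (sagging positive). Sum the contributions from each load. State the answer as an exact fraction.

Load 1 — point force P=-3 kN at a=24/5 m (b=L-a=36/5):
  M_1 = Pbx/L  [x≤a] = (-3)·(36/5)·(12/5)/12 = -108/25 kN·m
Load 2 — applied couple M₀=-2 kN·m at a=3 m (b=L-a=9):
  M_2 = M₀x/L  [x≤a] = (-2)·(12/5)/12 = -2/5 kN·m
Load 3 — applied couple M₀=5 kN·m at a=36/5 m (b=L-a=24/5):
  M_3 = M₀x/L  [x≤a] = 5·(12/5)/12 = 1 kN·m
Superposition: M = Σ M_i = -93/25 kN·m ≈ -3.720000 kN·m

M(12/5) = -93/25 kN·m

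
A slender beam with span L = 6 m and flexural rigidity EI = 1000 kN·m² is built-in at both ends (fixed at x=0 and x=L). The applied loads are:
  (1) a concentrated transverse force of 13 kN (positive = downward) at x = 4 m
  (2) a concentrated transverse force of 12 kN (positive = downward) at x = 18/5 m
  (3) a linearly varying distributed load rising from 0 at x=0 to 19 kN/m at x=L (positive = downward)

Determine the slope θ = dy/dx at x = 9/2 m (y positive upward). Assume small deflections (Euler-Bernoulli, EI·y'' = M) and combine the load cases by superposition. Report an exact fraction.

Load 1 — point force P=13 kN at a=4 m (b=L-a=2):
  θ_1 = Pa²(L-x)(2bL-(3b+a)(L-x))/(2L³EI)  [x>a] = 13·4²·(6-(9/2))·(2·2·6-(3·2+4)·(6-(9/2)))/(2·6³·1000) = 13/2000 rad
Load 2 — point force P=12 kN at a=18/5 m (b=L-a=12/5):
  θ_2 = Pa²(L-x)(2bL-(3b+a)(L-x))/(2L³EI)  [x>a] = 12·(18/5)²·(6-(9/2))·(2·(12/5)·6-(3·(12/5)+(18/5))·(6-(9/2)))/(2·6³·1000) = 1701/250000 rad
Load 3 — triangular load w₀=19 kN/m (0→w₀ over full span):
  θ_3 = -w₀(2x(L-x)(L-2x)(x+2L)+x²(L-x)²)/(120LEI) = -19·(2·(9/2)·(6-(9/2))·(6-2·(9/2))·((9/2)+2·6)+(9/2)²·(6-(9/2))²)/(120·6·1000) = 21033/1280000 rad
Superposition: θ = Σ θ_i = 951553/32000000 rad ≈ 0.029736 rad

θ(9/2) = 951553/32000000 rad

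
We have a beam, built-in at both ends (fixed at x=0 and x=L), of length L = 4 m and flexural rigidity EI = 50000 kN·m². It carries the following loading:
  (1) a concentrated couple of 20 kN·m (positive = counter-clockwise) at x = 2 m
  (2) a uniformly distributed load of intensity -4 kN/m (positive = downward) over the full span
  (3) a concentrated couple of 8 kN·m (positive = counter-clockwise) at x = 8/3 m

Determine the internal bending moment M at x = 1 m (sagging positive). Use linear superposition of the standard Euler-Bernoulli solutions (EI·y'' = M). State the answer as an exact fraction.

Load 1 — applied couple M₀=20 kN·m at a=2 m (b=L-a=2):
  M_1 = R_Ax - M_A  [x≤a] with R_A=15/2, M_A=5 = (15/2)·1 - 5 = 5/2 kN·m
Load 2 — uniform load w=-4 kN/m over full span:
  M_2 = wLx/2 - wL²/12 - wx²/2 = (-4)·4·1/2 - (-4)·4²/12 - (-4)·1²/2 = -2/3 kN·m
Load 3 — applied couple M₀=8 kN·m at a=8/3 m (b=L-a=4/3):
  M_3 = R_Ax - M_A  [x≤a] with R_A=8/3, M_A=8/3 = (8/3)·1 - (8/3) = 0 kN·m
Superposition: M = Σ M_i = 11/6 kN·m ≈ 1.833333 kN·m

M(1) = 11/6 kN·m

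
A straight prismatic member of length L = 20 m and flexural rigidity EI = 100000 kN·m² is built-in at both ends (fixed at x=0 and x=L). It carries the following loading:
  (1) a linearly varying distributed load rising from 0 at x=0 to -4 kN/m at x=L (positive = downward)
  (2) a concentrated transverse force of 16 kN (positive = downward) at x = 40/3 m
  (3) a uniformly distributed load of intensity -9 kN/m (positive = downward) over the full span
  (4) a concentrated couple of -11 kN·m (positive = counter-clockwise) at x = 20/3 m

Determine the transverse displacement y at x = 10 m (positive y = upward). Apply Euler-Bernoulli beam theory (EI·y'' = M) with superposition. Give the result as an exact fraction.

Load 1 — triangular load w₀=-4 kN/m (0→w₀ over full span):
  y_1 = -w₀x²(L-x)²(x+2L)/(120LEI) = -(-4)·10²·(20-10)²·(10+2·20)/(120·20·100000) = 1/120 m
Load 2 — point force P=16 kN at a=40/3 m (b=L-a=20/3):
  y_2 = -Pb²x²(3aL-(3a+b)x)/(6L³EI)  [x≤a] = -16·(20/3)²·10²·(3·(40/3)·20-(3·(40/3)+(20/3))·10)/(6·20³·100000) = -2/405 m
Load 3 — uniform load w=-9 kN/m over full span:
  y_3 = -wx²(L-x)²/(24EI) = -(-9)·10²·(20-10)²/(24·100000) = 3/80 m
Load 4 — applied couple M₀=-11 kN·m at a=20/3 m (b=L-a=40/3):
  y_4 = (R_Ax³/6 - M_Ax²/2 - M₀(x-a)²/2)/EI  [x>a] with R_A=-11/15, M_A=0 = ((-11/15)·10³/6 - 0·10²/2 - (-11)·(10-(20/3))²/2)/100000 = -11/18000 m
Superposition: y = Σ y_i = 3263/81000 m ≈ 0.040284 m

y(10) = 3263/81000 m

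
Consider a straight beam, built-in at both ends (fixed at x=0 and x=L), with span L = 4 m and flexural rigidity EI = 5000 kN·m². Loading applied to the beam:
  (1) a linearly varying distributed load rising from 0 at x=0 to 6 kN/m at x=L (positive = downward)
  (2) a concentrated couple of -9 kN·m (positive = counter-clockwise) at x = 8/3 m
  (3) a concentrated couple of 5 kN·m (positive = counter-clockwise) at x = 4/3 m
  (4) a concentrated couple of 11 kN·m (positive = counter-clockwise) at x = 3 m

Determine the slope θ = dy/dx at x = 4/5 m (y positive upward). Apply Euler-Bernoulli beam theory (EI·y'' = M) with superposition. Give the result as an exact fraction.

Load 1 — triangular load w₀=6 kN/m (0→w₀ over full span):
  θ_1 = -w₀(2x(L-x)(L-2x)(x+2L)+x²(L-x)²)/(120LEI) = -6·(2·(4/5)·(4-(4/5))·(4-2·(4/5))·((4/5)+2·4)+(4/5)²·(4-(4/5))²)/(120·4·5000) = -112/390625 rad
Load 2 — applied couple M₀=-9 kN·m at a=8/3 m (b=L-a=4/3):
  θ_2 = (R_Ax²/2 - M_Ax)/EI  [x≤a] with R_A=-3, M_A=-3 = ((-3)·(4/5)²/2 - (-3)·(4/5))/5000 = 9/31250 rad
Load 3 — applied couple M₀=5 kN·m at a=4/3 m (b=L-a=8/3):
  θ_3 = (R_Ax²/2 - M_Ax)/EI  [x≤a] with R_A=5/3, M_A=0 = ((5/3)·(4/5)²/2 - 0·(4/5))/5000 = 1/9375 rad
Load 4 — applied couple M₀=11 kN·m at a=3 m (b=L-a=1):
  θ_4 = (R_Ax²/2 - M_Ax)/EI  [x≤a] with R_A=99/32, M_A=55/16 = ((99/32)·(4/5)²/2 - (55/16)·(4/5))/5000 = -11/31250 rad
Superposition: θ = Σ θ_i = -286/1171875 rad ≈ -0.000244 rad

θ(4/5) = -286/1171875 rad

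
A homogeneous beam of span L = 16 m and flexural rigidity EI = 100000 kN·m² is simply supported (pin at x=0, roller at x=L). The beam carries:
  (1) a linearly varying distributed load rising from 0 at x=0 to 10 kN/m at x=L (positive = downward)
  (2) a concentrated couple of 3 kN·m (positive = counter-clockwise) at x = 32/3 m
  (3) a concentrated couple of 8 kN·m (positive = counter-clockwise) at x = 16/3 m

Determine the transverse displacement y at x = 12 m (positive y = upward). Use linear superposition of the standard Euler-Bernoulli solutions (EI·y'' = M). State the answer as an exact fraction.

y(12) = -2821/90000 m

Load 1 — triangular load w₀=10 kN/m (0→w₀ over full span):
  y_1 = -w₀x(7L⁴-10L²x²+3x⁴)/(360LEI) = -10·12·(7·16⁴-10·16²·12²+3·12⁴)/(360·16·100000) = -119/3750 m
Load 2 — applied couple M₀=3 kN·m at a=32/3 m (b=L-a=16/3):
  y_2 = (M₀x³/(6L)-M₀(x-a)²/2+C₁x)/EI  [x>a] with C₁=M₀(3b²-L²)/(6L)=-16/3 = (3·12³/(6·16)-3·(12-(32/3))²/2+(-16/3)·12)/100000 = -19/150000 m
Load 3 — applied couple M₀=8 kN·m at a=16/3 m (b=L-a=32/3):
  y_3 = (M₀x³/(6L)-M₀(x-a)²/2+C₁x)/EI  [x>a] with C₁=M₀(3b²-L²)/(6L)=64/9 = (8·12³/(6·16)-8·(12-(16/3))²/2+(64/9)·12)/100000 = 29/56250 m
Superposition: y = Σ y_i = -2821/90000 m ≈ -0.031344 m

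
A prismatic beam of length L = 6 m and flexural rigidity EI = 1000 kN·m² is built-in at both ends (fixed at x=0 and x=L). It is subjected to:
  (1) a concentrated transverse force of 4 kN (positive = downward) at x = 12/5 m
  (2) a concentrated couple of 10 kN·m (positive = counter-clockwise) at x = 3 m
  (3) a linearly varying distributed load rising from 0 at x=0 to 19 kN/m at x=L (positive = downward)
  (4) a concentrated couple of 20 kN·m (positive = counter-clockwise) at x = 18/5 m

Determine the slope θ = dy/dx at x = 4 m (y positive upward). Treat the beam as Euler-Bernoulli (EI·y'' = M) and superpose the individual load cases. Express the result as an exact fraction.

θ(4) = 5179/281250 rad

Load 1 — point force P=4 kN at a=12/5 m (b=L-a=18/5):
  θ_1 = Pa²(L-x)(2bL-(3b+a)(L-x))/(2L³EI)  [x>a] = 4·(12/5)²·(6-4)·(2·(18/5)·6-(3·(18/5)+(12/5))·(6-4))/(2·6³·1000) = 28/15625 rad
Load 2 — applied couple M₀=10 kN·m at a=3 m (b=L-a=3):
  θ_2 = (R_Ax²/2 - M_Ax - M₀(x-a))/EI  [x>a] with R_A=5/2, M_A=5/2 = ((5/2)·4²/2 - (5/2)·4 - 10·(4-3))/1000 = 0 rad
Load 3 — triangular load w₀=19 kN/m (0→w₀ over full span):
  θ_3 = -w₀(2x(L-x)(L-2x)(x+2L)+x²(L-x)²)/(120LEI) = -19·(2·4·(6-4)·(6-2·4)·(4+2·6)+4²·(6-4)²)/(120·6·1000) = 133/11250 rad
Load 4 — applied couple M₀=20 kN·m at a=18/5 m (b=L-a=12/5):
  θ_4 = (R_Ax²/2 - M_Ax - M₀(x-a))/EI  [x>a] with R_A=24/5, M_A=32/5 = ((24/5)·4²/2 - (32/5)·4 - 20·(4-(18/5)))/1000 = 3/625 rad
Superposition: θ = Σ θ_i = 5179/281250 rad ≈ 0.018414 rad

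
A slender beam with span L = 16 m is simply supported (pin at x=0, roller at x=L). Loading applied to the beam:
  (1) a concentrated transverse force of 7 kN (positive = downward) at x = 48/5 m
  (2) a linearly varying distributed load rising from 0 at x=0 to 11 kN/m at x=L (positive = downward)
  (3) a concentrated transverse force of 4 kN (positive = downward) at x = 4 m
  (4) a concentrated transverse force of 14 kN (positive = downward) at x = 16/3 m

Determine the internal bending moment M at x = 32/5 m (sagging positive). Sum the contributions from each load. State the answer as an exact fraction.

M(32/5) = 28752/125 kN·m

Load 1 — point force P=7 kN at a=48/5 m (b=L-a=32/5):
  M_1 = Pbx/L  [x≤a] = 7·(32/5)·(32/5)/16 = 448/25 kN·m
Load 2 — triangular load w₀=11 kN/m (0→w₀ over full span):
  M_2 = w₀Lx/6 - w₀x³/(6L) = 11·16·(32/5)/6 - 11·(32/5)³/(6·16) = 19712/125 kN·m
Load 3 — point force P=4 kN at a=4 m (b=L-a=12):
  M_3 = Pa(L-x)/L  [x>a] = 4·4·(16-(32/5))/16 = 48/5 kN·m
Load 4 — point force P=14 kN at a=16/3 m (b=L-a=32/3):
  M_4 = Pa(L-x)/L  [x>a] = 14·(16/3)·(16-(32/5))/16 = 224/5 kN·m
Superposition: M = Σ M_i = 28752/125 kN·m ≈ 230.016000 kN·m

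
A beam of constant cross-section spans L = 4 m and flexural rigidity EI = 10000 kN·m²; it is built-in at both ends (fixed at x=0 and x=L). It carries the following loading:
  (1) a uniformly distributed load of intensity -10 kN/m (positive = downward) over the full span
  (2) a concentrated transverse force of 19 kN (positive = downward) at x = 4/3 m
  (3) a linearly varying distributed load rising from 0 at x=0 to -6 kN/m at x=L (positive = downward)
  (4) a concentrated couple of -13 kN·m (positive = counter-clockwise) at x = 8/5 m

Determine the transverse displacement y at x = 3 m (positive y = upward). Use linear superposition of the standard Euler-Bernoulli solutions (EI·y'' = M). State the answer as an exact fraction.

y(3) = 439/2592000 m

Load 1 — uniform load w=-10 kN/m over full span:
  y_1 = -wx²(L-x)²/(24EI) = -(-10)·3²·(4-3)²/(24·10000) = 3/8000 m
Load 2 — point force P=19 kN at a=4/3 m (b=L-a=8/3):
  y_2 = -Pa²(L-x)²(3bL-(3b+a)(L-x))/(6L³EI)  [x>a] = -19·(4/3)²·(4-3)²·(3·(8/3)·4-(3·(8/3)+(4/3))·(4-3))/(6·4³·10000) = -323/1620000 m
Load 3 — triangular load w₀=-6 kN/m (0→w₀ over full span):
  y_3 = -w₀x²(L-x)²(x+2L)/(120LEI) = -(-6)·3²·(4-3)²·(3+2·4)/(120·4·10000) = 99/800000 m
Load 4 — applied couple M₀=-13 kN·m at a=8/5 m (b=L-a=12/5):
  y_4 = (R_Ax³/6 - M_Ax²/2 - M₀(x-a)²/2)/EI  [x>a] with R_A=-117/25, M_A=-39/25 = ((-117/25)·3³/6 - (-39/25)·3²/2 - (-13)·(3-(8/5))²/2)/10000 = -13/100000 m
Superposition: y = Σ y_i = 439/2592000 m ≈ 0.000169 m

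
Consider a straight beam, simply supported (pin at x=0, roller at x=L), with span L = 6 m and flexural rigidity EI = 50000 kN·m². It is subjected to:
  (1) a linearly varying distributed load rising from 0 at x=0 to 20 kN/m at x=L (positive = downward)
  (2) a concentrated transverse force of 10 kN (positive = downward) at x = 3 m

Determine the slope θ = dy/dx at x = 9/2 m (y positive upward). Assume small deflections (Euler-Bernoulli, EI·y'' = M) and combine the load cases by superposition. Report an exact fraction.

θ(9/2) = 5019/3200000 rad

Load 1 — triangular load w₀=20 kN/m (0→w₀ over full span):
  θ_1 = -w₀(7L⁴-30L²x²+15x⁴)/(360LEI) = -20·(7·6⁴-30·6²·(9/2)²+15·(9/2)⁴)/(360·6·50000) = 3939/3200000 rad
Load 2 — point force P=10 kN at a=3 m (b=L-a=3):
  θ_2 = -Pa(2L²-6Lx+3x²+a²)/(6LEI)  [x>a] = -10·3·(2·6²-6·6·(9/2)+3·(9/2)²+3²)/(6·6·50000) = 27/80000 rad
Superposition: θ = Σ θ_i = 5019/3200000 rad ≈ 0.001568 rad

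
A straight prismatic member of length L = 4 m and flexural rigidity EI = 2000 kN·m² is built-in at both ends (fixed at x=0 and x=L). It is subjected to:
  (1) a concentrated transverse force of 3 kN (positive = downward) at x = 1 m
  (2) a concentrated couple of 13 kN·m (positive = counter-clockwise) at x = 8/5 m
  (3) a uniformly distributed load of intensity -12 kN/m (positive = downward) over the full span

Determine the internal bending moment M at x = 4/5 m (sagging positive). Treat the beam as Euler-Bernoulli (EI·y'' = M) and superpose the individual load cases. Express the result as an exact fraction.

M(4/5) = 6323/2000 kN·m

Load 1 — point force P=3 kN at a=1 m (b=L-a=3):
  M_1 = Pb²(3a+b)x/L³ - Pab²/L²  [x≤a] = 3·3²·(3·1+3)·(4/5)/4³ - 3·1·3²/4² = 27/80 kN·m
Load 2 — applied couple M₀=13 kN·m at a=8/5 m (b=L-a=12/5):
  M_2 = R_Ax - M_A  [x≤a] with R_A=117/25, M_A=39/25 = (117/25)·(4/5) - (39/25) = 273/125 kN·m
Load 3 — uniform load w=-12 kN/m over full span:
  M_3 = wLx/2 - wL²/12 - wx²/2 = (-12)·4·(4/5)/2 - (-12)·4²/12 - (-12)·(4/5)²/2 = 16/25 kN·m
Superposition: M = Σ M_i = 6323/2000 kN·m ≈ 3.161500 kN·m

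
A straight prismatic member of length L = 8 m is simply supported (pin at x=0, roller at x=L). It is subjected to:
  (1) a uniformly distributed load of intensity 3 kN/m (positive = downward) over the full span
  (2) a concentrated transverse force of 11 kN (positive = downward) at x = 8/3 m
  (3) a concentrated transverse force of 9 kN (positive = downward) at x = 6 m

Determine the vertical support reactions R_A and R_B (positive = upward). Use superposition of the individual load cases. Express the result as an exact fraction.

Load 1 — uniform load w=3 kN/m over full span:
  R_A = wL/2 = 3·8/2 = 12 kN
  R_B = wL/2 = 3·8/2 = 12 kN
Load 2 — point force P=11 kN at a=8/3 m (b=L-a=16/3):
  R_A = Pb/L = 11·(16/3)/8 = 22/3 kN
  R_B = Pa/L = 11·(8/3)/8 = 11/3 kN
Load 3 — point force P=9 kN at a=6 m (b=L-a=2):
  R_A = Pb/L = 9·2/8 = 9/4 kN
  R_B = Pa/L = 9·6/8 = 27/4 kN
Superposition: R_A = 259/12 kN, R_B = 269/12 kN

R_A = 259/12 kN, R_B = 269/12 kN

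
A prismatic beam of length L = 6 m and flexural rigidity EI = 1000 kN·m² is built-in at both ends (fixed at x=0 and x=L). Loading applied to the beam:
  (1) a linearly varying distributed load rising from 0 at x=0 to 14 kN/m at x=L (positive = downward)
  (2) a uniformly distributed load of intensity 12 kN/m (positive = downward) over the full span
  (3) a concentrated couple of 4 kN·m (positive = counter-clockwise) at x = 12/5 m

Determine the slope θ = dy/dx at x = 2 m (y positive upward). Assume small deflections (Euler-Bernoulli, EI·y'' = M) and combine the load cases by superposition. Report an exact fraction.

Load 1 — triangular load w₀=14 kN/m (0→w₀ over full span):
  θ_1 = -w₀(2x(L-x)(L-2x)(x+2L)+x²(L-x)²)/(120LEI) = -14·(2·2·(6-2)·(6-2·2)·(2+2·6)+2²·(6-2)²)/(120·6·1000) = -56/5625 rad
Load 2 — uniform load w=12 kN/m over full span:
  θ_2 = -wx(L-x)(L-2x)/(12EI) = -12·2·(6-2)·(6-2·2)/(12·1000) = -2/125 rad
Load 3 — applied couple M₀=4 kN·m at a=12/5 m (b=L-a=18/5):
  θ_3 = (R_Ax²/2 - M_Ax)/EI  [x≤a] with R_A=24/25, M_A=12/25 = ((24/25)·2²/2 - (12/25)·2)/1000 = 3/3125 rad
Superposition: θ = Σ θ_i = -703/28125 rad ≈ -0.024996 rad

θ(2) = -703/28125 rad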